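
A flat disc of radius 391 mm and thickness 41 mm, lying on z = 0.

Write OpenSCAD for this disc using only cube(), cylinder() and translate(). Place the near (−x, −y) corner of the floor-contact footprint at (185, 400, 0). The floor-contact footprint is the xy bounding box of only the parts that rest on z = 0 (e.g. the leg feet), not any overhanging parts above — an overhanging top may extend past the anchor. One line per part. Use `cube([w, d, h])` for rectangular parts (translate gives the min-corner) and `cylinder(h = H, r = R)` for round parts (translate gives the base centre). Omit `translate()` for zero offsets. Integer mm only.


translate([576, 791, 0]) cylinder(h = 41, r = 391);


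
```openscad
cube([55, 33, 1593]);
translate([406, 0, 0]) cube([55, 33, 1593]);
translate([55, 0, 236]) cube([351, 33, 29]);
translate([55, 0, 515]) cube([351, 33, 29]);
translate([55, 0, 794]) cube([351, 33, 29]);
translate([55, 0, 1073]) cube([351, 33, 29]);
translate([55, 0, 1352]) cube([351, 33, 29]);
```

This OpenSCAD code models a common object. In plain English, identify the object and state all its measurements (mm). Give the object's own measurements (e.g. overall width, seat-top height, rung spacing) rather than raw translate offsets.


A straight ladder. Two 55×33 mm vertical rails, 1593 mm tall, stand 461 mm apart (outside-to-outside) with their front faces coplanar on the −y side. 5 rungs, each 33 mm deep and 29 mm tall, span between the inner faces of the rails, front faces flush with the rails. The lowest rung's underside is at z = 236 mm and rungs are spaced 279 mm apart (underside to underside).


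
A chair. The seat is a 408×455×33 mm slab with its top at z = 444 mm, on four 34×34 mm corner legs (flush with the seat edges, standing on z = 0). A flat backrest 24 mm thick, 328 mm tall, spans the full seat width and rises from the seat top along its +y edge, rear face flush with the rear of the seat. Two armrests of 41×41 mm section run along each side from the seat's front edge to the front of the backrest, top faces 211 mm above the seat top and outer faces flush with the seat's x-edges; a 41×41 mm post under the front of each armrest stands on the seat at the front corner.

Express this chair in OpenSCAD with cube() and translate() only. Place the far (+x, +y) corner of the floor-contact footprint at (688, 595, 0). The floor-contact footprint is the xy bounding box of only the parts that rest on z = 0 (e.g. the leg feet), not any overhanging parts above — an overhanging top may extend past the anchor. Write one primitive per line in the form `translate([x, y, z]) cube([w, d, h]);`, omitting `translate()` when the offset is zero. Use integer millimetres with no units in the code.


translate([280, 140, 411]) cube([408, 455, 33]);
translate([280, 140, 0]) cube([34, 34, 411]);
translate([654, 140, 0]) cube([34, 34, 411]);
translate([280, 561, 0]) cube([34, 34, 411]);
translate([654, 561, 0]) cube([34, 34, 411]);
translate([280, 571, 444]) cube([408, 24, 328]);
translate([280, 140, 614]) cube([41, 431, 41]);
translate([647, 140, 614]) cube([41, 431, 41]);
translate([280, 140, 444]) cube([41, 41, 170]);
translate([647, 140, 444]) cube([41, 41, 170]);


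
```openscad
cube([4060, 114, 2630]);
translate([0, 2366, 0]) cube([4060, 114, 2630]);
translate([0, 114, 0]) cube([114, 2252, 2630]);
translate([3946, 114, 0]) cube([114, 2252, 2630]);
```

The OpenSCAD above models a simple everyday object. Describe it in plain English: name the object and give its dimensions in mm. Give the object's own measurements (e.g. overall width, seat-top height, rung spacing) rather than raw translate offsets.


The wall frame of a small rectangular building: four walls, each 2630 mm tall and 114 mm thick, enclosing a footprint 4060 mm (x) by 2480 mm (y) outside-to-outside, with no floor or roof. The front and back walls (the −y and +y sides) span the full width; the two side walls fit between them.


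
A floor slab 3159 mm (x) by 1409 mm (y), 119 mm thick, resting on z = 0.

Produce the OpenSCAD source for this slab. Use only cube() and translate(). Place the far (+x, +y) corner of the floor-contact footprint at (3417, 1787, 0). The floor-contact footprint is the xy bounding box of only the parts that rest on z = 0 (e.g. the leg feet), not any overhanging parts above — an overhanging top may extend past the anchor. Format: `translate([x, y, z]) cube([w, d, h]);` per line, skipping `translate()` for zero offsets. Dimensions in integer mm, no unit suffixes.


translate([258, 378, 0]) cube([3159, 1409, 119]);


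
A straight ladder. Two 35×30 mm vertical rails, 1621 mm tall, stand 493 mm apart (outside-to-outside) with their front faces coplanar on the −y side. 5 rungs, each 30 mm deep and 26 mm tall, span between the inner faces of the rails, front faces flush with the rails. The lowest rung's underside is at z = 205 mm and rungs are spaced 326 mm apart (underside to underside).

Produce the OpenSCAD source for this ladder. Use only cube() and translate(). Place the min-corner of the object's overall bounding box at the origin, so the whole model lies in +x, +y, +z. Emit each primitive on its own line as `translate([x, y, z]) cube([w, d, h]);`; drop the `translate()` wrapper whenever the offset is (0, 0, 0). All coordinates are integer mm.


cube([35, 30, 1621]);
translate([458, 0, 0]) cube([35, 30, 1621]);
translate([35, 0, 205]) cube([423, 30, 26]);
translate([35, 0, 531]) cube([423, 30, 26]);
translate([35, 0, 857]) cube([423, 30, 26]);
translate([35, 0, 1183]) cube([423, 30, 26]);
translate([35, 0, 1509]) cube([423, 30, 26]);


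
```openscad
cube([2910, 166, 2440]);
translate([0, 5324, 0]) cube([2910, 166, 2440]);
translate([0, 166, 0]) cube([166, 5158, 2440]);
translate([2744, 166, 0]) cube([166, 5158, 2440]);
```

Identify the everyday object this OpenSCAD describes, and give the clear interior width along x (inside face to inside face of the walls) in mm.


A house (or room) frame. The interior width is 2578 mm.

Four 2440 mm walls enclosing a rectangle with no floor or roof — a room or house frame. Outside width is 2910 mm and wall thickness is 166 mm, so the interior width is 2910 − 2 × 166 = 2578 mm.


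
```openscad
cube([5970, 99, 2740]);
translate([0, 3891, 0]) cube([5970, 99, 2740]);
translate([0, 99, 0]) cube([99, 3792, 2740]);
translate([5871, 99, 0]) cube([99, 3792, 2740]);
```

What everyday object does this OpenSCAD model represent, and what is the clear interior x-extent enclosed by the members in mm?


A house (or room) frame. The interior width is 5772 mm.

Four 2740 mm walls enclosing a rectangle with no floor or roof — a room or house frame. Outside width is 5970 mm and wall thickness is 99 mm, so the interior width is 5970 − 2 × 99 = 5772 mm.


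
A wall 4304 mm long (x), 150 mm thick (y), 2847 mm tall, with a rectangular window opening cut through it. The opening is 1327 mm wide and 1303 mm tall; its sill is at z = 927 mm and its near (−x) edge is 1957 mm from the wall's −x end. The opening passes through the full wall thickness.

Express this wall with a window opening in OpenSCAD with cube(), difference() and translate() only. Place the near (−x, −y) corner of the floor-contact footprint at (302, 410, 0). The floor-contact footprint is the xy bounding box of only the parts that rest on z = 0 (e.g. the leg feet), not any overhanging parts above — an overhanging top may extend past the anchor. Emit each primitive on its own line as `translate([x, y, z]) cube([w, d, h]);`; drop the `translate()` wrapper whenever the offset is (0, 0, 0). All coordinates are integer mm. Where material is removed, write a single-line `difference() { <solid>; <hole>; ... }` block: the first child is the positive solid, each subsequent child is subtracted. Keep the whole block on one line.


difference() { translate([302, 410, 0]) cube([4304, 150, 2847]); translate([2259, 410, 927]) cube([1327, 150, 1303]); }


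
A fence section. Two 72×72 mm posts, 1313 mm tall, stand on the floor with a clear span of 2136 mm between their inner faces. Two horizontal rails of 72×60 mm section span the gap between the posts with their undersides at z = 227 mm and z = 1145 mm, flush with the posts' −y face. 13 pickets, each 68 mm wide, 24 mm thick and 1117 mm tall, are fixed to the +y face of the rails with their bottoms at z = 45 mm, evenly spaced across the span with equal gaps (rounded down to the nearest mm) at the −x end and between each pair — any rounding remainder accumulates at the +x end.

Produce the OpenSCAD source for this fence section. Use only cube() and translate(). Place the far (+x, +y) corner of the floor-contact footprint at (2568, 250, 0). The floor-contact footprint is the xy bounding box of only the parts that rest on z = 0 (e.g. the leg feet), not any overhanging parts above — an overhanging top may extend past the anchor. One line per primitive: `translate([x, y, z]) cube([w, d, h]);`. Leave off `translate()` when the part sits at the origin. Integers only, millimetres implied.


translate([288, 178, 0]) cube([72, 72, 1313]);
translate([2496, 178, 0]) cube([72, 72, 1313]);
translate([360, 178, 227]) cube([2136, 72, 60]);
translate([360, 178, 1145]) cube([2136, 72, 60]);
translate([449, 250, 45]) cube([68, 24, 1117]);
translate([606, 250, 45]) cube([68, 24, 1117]);
translate([763, 250, 45]) cube([68, 24, 1117]);
translate([920, 250, 45]) cube([68, 24, 1117]);
translate([1077, 250, 45]) cube([68, 24, 1117]);
translate([1234, 250, 45]) cube([68, 24, 1117]);
translate([1391, 250, 45]) cube([68, 24, 1117]);
translate([1548, 250, 45]) cube([68, 24, 1117]);
translate([1705, 250, 45]) cube([68, 24, 1117]);
translate([1862, 250, 45]) cube([68, 24, 1117]);
translate([2019, 250, 45]) cube([68, 24, 1117]);
translate([2176, 250, 45]) cube([68, 24, 1117]);
translate([2333, 250, 45]) cube([68, 24, 1117]);


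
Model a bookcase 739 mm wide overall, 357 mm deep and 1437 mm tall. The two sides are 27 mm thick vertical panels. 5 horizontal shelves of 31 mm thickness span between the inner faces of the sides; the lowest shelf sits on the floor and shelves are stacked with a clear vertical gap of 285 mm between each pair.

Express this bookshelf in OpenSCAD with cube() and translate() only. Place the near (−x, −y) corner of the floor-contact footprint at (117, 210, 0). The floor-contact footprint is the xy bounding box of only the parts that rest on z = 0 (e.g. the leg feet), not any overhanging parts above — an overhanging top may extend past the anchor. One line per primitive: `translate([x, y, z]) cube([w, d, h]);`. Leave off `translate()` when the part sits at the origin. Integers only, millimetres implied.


translate([117, 210, 0]) cube([27, 357, 1437]);
translate([829, 210, 0]) cube([27, 357, 1437]);
translate([144, 210, 0]) cube([685, 357, 31]);
translate([144, 210, 316]) cube([685, 357, 31]);
translate([144, 210, 632]) cube([685, 357, 31]);
translate([144, 210, 948]) cube([685, 357, 31]);
translate([144, 210, 1264]) cube([685, 357, 31]);


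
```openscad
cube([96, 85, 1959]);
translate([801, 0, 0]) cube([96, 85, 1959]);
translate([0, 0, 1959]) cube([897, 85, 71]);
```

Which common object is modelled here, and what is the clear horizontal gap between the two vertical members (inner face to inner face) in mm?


A door frame. The clear opening width is 705 mm.

Two 1959 mm tall posts with a header on top — a door frame. The left jamb is 96 mm wide at x = 0; the right jamb starts at x = 801. The clear opening is 801 − 96 = 705 mm.


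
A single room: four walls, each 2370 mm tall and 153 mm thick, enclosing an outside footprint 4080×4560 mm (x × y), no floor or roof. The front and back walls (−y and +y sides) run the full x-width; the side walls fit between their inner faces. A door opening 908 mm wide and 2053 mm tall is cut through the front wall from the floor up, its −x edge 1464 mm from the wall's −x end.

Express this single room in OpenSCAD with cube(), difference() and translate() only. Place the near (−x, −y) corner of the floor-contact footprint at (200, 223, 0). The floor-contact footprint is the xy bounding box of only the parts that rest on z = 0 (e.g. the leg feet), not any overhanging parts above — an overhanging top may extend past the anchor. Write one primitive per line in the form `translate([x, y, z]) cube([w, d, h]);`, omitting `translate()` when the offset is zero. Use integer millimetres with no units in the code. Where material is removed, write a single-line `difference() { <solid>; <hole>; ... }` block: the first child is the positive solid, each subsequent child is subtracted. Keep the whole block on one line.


difference() { translate([200, 223, 0]) cube([4080, 153, 2370]); translate([1664, 223, 0]) cube([908, 153, 2053]); }
translate([200, 4630, 0]) cube([4080, 153, 2370]);
translate([200, 376, 0]) cube([153, 4254, 2370]);
translate([4127, 376, 0]) cube([153, 4254, 2370]);


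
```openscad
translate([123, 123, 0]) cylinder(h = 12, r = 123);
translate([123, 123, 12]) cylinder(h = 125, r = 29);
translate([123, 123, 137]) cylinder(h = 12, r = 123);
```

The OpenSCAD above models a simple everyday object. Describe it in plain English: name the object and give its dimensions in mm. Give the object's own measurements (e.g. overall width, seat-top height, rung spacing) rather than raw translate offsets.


A spool: two coaxial disc flanges of radius 123 mm and thickness 12 mm, joined by a core cylinder of radius 29 mm and height 125 mm. The lower flange rests on z = 0 and the three cylinders share a vertical axis.


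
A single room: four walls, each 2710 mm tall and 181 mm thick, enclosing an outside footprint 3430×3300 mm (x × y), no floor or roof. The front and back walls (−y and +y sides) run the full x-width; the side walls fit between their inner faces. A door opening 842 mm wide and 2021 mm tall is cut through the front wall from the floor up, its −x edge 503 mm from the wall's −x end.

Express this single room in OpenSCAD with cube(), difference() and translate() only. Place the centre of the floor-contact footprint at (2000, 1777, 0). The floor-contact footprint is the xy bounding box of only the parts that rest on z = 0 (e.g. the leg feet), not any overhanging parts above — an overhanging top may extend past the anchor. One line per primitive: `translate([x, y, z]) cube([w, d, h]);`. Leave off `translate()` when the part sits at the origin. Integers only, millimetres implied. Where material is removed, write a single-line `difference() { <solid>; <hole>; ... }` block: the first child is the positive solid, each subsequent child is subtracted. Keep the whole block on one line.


difference() { translate([285, 127, 0]) cube([3430, 181, 2710]); translate([788, 127, 0]) cube([842, 181, 2021]); }
translate([285, 3246, 0]) cube([3430, 181, 2710]);
translate([285, 308, 0]) cube([181, 2938, 2710]);
translate([3534, 308, 0]) cube([181, 2938, 2710]);


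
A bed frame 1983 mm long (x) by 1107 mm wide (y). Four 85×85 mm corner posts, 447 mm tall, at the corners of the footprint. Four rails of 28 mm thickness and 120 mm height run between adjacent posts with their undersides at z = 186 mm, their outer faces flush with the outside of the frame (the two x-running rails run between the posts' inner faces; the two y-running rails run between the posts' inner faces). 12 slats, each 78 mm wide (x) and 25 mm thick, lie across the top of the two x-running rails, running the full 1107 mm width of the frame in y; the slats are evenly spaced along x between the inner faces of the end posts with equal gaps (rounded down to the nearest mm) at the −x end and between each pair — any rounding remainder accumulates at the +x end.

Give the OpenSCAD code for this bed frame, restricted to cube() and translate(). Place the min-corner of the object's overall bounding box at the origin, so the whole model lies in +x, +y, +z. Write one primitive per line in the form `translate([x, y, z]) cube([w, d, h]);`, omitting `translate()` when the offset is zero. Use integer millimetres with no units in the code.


// slat z = rail_z + rail_h = 186 + 120 = 306
// slat gap = ⌊(1813 − 12·78) / 13⌋ = 67
cube([85, 85, 447]);
translate([0, 1022, 0]) cube([85, 85, 447]);
translate([1898, 0, 0]) cube([85, 85, 447]);
translate([1898, 1022, 0]) cube([85, 85, 447]);
translate([85, 0, 186]) cube([1813, 28, 120]);
translate([85, 1079, 186]) cube([1813, 28, 120]);
translate([0, 85, 186]) cube([28, 937, 120]);
translate([1955, 85, 186]) cube([28, 937, 120]);
translate([152, 0, 306]) cube([78, 1107, 25]);
translate([297, 0, 306]) cube([78, 1107, 25]);
translate([442, 0, 306]) cube([78, 1107, 25]);
translate([587, 0, 306]) cube([78, 1107, 25]);
translate([732, 0, 306]) cube([78, 1107, 25]);
translate([877, 0, 306]) cube([78, 1107, 25]);
translate([1022, 0, 306]) cube([78, 1107, 25]);
translate([1167, 0, 306]) cube([78, 1107, 25]);
translate([1312, 0, 306]) cube([78, 1107, 25]);
translate([1457, 0, 306]) cube([78, 1107, 25]);
translate([1602, 0, 306]) cube([78, 1107, 25]);
translate([1747, 0, 306]) cube([78, 1107, 25]);


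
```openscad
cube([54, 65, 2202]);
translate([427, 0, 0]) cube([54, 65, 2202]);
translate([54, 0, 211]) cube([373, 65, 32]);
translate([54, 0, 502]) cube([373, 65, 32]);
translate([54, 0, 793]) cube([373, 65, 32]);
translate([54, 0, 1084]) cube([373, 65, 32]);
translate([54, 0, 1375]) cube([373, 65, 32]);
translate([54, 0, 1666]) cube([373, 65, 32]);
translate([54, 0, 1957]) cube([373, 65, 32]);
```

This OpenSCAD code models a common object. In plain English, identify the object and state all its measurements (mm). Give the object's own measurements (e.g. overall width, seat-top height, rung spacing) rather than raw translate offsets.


A straight ladder. Two 54×65 mm vertical rails, 2202 mm tall, stand 481 mm apart (outside-to-outside) with their front faces coplanar on the −y side. 7 rungs, each 65 mm deep and 32 mm tall, span between the inner faces of the rails, front faces flush with the rails. The lowest rung's underside is at z = 211 mm and rungs are spaced 291 mm apart (underside to underside).


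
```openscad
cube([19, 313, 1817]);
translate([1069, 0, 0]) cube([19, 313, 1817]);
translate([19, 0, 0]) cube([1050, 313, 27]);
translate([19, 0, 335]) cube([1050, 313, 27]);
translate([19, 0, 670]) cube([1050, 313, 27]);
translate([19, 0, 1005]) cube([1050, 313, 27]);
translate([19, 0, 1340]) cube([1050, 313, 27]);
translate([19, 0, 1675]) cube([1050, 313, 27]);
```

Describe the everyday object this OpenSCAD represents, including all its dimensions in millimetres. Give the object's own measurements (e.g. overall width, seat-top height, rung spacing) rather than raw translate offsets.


An open bookshelf. Two side panels, each 19 mm thick, 313 mm deep and 1817 mm tall, stand 1088 mm apart (outside-to-outside). Between them sit 6 shelves, each 27 mm thick and 313 mm deep, spanning the full gap between the sides. The bottom shelf rests on the floor (its underside at z = 0) and the clear gap between one shelf's top and the next shelf's underside is 308 mm.


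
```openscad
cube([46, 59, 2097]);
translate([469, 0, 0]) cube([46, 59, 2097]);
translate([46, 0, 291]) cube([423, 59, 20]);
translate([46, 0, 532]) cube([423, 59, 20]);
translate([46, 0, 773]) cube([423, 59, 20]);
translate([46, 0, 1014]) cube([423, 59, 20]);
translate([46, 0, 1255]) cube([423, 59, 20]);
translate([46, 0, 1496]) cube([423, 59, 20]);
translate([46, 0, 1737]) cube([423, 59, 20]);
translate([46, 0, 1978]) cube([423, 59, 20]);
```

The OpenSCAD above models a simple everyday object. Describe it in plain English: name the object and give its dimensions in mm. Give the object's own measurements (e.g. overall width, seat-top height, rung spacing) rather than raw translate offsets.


A straight ladder. Two 46×59 mm vertical rails, 2097 mm tall, stand 515 mm apart (outside-to-outside) with their front faces coplanar on the −y side. 8 rungs, each 59 mm deep and 20 mm tall, span between the inner faces of the rails, front faces flush with the rails. The lowest rung's underside is at z = 291 mm and rungs are spaced 241 mm apart (underside to underside).


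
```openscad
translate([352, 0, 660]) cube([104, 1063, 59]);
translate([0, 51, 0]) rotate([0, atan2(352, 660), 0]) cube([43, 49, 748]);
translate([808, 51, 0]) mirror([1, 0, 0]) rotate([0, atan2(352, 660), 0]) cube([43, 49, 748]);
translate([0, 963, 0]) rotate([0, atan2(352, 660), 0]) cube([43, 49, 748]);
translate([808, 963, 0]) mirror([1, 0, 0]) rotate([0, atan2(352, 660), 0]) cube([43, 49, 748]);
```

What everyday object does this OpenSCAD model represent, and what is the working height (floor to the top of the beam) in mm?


A sawhorse. The overall height is 719 mm.

A beam across two mirrored pairs of raked legs — a sawhorse. The beam's underside is at z = 660 (matching the legs' vertical rise in atan2(352, 660)) and the beam is 59 mm tall, so its top is at 660 + 59 = 719 mm. The raked legs top out at the beam's underside, so that is the highest point.


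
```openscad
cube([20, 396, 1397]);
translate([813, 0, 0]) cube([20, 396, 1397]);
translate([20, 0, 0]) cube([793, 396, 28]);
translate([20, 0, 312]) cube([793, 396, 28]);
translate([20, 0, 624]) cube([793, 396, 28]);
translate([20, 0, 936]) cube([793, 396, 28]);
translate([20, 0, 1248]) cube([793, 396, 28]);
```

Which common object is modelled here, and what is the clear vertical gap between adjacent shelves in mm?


A bookshelf. The clear shelf gap is 284 mm.

Two tall side panels with 5 horizontal boards between them — a bookshelf. The first two shelf undersides are at z = 0 and z = 312; with shelf thickness 28, the clear gap is 312 − 0 − 28 = 284 mm.


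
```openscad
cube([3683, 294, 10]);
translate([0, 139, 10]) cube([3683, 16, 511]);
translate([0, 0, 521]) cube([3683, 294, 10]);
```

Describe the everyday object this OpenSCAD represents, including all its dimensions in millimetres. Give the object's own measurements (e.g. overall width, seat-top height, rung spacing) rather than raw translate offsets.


An I-beam lying along x, 3683 mm long. Overall section height 531 mm. Two flanges 294 mm wide (y) and 10 mm thick, one on the floor and one at the top; a web 16 mm thick runs between them, centred on the flange width.


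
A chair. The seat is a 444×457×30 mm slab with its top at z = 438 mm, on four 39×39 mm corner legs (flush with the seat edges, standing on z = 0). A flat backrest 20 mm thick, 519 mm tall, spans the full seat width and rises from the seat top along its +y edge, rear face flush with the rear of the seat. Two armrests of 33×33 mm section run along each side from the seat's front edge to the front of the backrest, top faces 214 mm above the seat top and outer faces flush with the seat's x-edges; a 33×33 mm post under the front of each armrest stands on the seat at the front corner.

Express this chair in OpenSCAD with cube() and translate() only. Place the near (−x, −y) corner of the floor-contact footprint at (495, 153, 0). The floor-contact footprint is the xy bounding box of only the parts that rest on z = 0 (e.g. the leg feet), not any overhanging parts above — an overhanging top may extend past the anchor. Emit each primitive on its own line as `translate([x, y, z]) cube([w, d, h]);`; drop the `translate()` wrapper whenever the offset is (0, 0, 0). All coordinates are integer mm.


translate([495, 153, 408]) cube([444, 457, 30]);
translate([495, 153, 0]) cube([39, 39, 408]);
translate([900, 153, 0]) cube([39, 39, 408]);
translate([495, 571, 0]) cube([39, 39, 408]);
translate([900, 571, 0]) cube([39, 39, 408]);
translate([495, 590, 438]) cube([444, 20, 519]);
translate([495, 153, 619]) cube([33, 437, 33]);
translate([906, 153, 619]) cube([33, 437, 33]);
translate([495, 153, 438]) cube([33, 33, 181]);
translate([906, 153, 438]) cube([33, 33, 181]);


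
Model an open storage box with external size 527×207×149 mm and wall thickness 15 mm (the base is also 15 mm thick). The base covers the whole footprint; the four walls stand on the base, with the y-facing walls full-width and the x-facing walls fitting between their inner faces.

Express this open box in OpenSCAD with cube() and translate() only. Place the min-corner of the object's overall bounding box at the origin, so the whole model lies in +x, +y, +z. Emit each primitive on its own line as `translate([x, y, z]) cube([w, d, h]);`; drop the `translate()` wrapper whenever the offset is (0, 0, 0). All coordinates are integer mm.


cube([527, 207, 15]);
translate([0, 0, 15]) cube([527, 15, 134]);
translate([0, 192, 15]) cube([527, 15, 134]);
translate([0, 15, 15]) cube([15, 177, 134]);
translate([512, 15, 15]) cube([15, 177, 134]);


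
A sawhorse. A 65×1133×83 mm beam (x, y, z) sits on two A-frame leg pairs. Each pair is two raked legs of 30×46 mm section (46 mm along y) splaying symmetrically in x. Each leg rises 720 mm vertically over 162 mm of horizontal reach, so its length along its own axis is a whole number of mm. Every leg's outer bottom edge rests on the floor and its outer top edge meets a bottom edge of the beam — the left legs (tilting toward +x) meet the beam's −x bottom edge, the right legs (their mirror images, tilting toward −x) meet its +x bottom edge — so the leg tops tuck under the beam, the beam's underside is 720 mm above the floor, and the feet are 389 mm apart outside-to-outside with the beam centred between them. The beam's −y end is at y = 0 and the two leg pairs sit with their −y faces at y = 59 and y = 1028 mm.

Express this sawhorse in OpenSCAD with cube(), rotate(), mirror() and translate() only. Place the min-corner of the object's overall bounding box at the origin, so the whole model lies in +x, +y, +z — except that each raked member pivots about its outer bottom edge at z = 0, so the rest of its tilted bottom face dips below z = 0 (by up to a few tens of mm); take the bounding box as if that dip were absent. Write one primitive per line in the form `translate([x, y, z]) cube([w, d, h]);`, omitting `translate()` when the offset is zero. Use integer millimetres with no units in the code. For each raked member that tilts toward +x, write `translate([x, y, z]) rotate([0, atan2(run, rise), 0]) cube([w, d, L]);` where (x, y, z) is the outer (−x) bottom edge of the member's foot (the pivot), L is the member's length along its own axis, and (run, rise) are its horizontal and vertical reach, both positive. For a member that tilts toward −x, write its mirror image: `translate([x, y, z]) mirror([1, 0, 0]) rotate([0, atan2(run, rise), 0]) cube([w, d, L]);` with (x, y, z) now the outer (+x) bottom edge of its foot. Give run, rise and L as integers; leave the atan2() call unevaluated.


translate([162, 0, 720]) cube([65, 1133, 83]);
translate([0, 59, 0]) rotate([0, atan2(162, 720), 0]) cube([30, 46, 738]);
translate([389, 59, 0]) mirror([1, 0, 0]) rotate([0, atan2(162, 720), 0]) cube([30, 46, 738]);
translate([0, 1028, 0]) rotate([0, atan2(162, 720), 0]) cube([30, 46, 738]);
translate([389, 1028, 0]) mirror([1, 0, 0]) rotate([0, atan2(162, 720), 0]) cube([30, 46, 738]);


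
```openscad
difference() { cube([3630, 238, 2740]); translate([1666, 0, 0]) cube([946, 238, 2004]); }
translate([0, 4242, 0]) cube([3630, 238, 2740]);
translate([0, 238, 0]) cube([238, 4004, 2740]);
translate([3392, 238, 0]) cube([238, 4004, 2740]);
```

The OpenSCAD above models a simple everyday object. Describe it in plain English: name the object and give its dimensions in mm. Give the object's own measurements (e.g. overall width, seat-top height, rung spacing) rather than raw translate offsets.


A single room: four walls, each 2740 mm tall and 238 mm thick, enclosing an outside footprint 3630×4480 mm (x × y), no floor or roof. The front and back walls (−y and +y sides) run the full x-width; the side walls fit between their inner faces. A door opening 946 mm wide and 2004 mm tall is cut through the front wall from the floor up, its −x edge 1666 mm from the wall's −x end.


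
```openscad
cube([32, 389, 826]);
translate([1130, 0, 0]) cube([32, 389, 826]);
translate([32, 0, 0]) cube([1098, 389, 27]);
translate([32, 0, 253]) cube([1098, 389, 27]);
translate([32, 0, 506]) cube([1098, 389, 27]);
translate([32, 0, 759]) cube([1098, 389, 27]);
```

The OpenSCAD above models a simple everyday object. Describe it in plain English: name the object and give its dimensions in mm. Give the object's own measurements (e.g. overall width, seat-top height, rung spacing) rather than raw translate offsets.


An open bookshelf. Two side panels, each 32 mm thick, 389 mm deep and 826 mm tall, stand 1162 mm apart (outside-to-outside). Between them sit 4 shelves, each 27 mm thick and 389 mm deep, spanning the full gap between the sides. The bottom shelf rests on the floor (its underside at z = 0) and the clear gap between one shelf's top and the next shelf's underside is 226 mm.


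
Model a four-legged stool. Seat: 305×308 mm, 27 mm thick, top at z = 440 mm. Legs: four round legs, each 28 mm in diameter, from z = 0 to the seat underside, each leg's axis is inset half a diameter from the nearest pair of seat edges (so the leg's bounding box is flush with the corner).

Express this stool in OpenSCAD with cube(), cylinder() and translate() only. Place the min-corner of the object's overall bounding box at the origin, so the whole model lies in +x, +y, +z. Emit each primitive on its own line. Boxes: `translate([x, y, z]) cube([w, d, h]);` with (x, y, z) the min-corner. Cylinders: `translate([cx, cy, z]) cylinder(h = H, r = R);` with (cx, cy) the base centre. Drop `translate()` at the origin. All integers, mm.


translate([0, 0, 413]) cube([305, 308, 27]);
translate([14, 14, 0]) cylinder(h = 413, r = 14);
translate([291, 14, 0]) cylinder(h = 413, r = 14);
translate([14, 294, 0]) cylinder(h = 413, r = 14);
translate([291, 294, 0]) cylinder(h = 413, r = 14);


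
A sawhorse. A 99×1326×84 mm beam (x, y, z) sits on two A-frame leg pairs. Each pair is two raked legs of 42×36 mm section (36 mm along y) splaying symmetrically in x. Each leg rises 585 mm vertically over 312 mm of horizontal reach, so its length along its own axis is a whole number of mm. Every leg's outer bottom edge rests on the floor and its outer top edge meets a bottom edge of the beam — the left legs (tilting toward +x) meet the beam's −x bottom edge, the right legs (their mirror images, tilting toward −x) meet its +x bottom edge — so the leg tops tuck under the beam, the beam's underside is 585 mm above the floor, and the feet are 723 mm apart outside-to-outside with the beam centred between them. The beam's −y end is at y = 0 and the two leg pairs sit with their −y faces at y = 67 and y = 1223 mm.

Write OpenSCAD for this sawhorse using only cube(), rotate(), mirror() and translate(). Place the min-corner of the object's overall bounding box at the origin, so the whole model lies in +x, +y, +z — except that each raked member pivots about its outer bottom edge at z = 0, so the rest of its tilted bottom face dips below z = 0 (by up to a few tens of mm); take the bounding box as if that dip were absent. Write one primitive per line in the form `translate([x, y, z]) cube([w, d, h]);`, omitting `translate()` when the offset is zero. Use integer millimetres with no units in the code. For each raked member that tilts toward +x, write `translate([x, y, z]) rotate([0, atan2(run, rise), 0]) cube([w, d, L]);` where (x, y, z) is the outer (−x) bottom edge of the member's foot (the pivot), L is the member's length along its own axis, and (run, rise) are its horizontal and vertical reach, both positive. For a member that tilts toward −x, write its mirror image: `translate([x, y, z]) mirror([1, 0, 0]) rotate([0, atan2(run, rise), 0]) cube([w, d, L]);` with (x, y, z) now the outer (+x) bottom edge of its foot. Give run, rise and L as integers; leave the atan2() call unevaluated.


translate([312, 0, 585]) cube([99, 1326, 84]);
translate([0, 67, 0]) rotate([0, atan2(312, 585), 0]) cube([42, 36, 663]);
translate([723, 67, 0]) mirror([1, 0, 0]) rotate([0, atan2(312, 585), 0]) cube([42, 36, 663]);
translate([0, 1223, 0]) rotate([0, atan2(312, 585), 0]) cube([42, 36, 663]);
translate([723, 1223, 0]) mirror([1, 0, 0]) rotate([0, atan2(312, 585), 0]) cube([42, 36, 663]);


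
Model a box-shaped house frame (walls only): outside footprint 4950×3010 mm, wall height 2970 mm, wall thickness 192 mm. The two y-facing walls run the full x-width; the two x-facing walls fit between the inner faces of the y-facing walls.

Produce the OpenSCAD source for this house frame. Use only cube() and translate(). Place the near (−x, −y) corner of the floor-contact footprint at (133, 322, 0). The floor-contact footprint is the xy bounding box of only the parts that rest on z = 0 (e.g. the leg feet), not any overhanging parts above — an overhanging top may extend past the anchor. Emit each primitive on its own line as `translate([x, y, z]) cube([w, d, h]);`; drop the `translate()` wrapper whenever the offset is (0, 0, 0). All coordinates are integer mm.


translate([133, 322, 0]) cube([4950, 192, 2970]);
translate([133, 3140, 0]) cube([4950, 192, 2970]);
translate([133, 514, 0]) cube([192, 2626, 2970]);
translate([4891, 514, 0]) cube([192, 2626, 2970]);


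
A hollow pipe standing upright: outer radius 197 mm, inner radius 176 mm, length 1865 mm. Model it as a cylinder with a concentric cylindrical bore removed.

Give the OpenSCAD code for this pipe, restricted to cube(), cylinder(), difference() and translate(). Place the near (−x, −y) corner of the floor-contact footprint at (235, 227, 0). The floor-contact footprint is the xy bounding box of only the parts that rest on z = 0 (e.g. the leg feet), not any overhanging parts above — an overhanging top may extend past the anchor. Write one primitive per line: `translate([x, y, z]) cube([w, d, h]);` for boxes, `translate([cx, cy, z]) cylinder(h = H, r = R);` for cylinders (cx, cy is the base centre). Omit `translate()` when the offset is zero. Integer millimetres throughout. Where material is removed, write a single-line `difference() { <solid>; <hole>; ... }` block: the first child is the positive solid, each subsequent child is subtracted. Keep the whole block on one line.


difference() { translate([432, 424, 0]) cylinder(h = 1865, r = 197); translate([432, 424, 0]) cylinder(h = 1865, r = 176); }


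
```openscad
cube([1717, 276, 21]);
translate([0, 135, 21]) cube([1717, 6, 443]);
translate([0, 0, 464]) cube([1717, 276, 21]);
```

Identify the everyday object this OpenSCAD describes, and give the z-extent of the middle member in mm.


An I-beam. The web height is 443 mm.

Two wide flanges with a thin centred web — an I-beam. Overall 485 mm minus two 21 mm flanges gives a web of 485 − 2·21 = 443 mm.


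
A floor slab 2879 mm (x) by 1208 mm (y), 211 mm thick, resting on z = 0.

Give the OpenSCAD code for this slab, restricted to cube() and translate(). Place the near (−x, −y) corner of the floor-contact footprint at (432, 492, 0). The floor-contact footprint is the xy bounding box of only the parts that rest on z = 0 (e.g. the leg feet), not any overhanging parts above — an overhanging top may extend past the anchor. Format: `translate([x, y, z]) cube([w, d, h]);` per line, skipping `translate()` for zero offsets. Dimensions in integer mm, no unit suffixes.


translate([432, 492, 0]) cube([2879, 1208, 211]);


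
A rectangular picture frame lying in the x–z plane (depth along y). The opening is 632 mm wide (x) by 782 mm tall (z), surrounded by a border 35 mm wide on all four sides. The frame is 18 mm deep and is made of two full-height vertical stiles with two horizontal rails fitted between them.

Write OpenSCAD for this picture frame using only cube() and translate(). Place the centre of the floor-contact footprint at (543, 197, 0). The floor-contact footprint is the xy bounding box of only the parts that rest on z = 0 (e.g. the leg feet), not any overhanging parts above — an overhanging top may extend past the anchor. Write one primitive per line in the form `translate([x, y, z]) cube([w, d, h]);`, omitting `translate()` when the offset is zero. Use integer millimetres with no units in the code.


translate([192, 188, 0]) cube([35, 18, 852]);
translate([859, 188, 0]) cube([35, 18, 852]);
translate([227, 188, 0]) cube([632, 18, 35]);
translate([227, 188, 817]) cube([632, 18, 35]);


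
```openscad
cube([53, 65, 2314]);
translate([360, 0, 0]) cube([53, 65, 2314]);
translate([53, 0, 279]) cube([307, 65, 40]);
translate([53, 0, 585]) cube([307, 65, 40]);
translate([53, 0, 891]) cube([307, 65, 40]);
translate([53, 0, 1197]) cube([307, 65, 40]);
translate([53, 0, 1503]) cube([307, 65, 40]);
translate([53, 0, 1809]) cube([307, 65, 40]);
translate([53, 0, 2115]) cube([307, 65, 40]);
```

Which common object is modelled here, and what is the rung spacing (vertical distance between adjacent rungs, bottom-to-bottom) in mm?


A ladder. The rung spacing is 306 mm.

Two tall 53×65 posts with 7 short bars between them — a ladder. Adjacent rungs sit at z = 279 and z = 585, so the spacing is 585 − 279 = 306 mm.


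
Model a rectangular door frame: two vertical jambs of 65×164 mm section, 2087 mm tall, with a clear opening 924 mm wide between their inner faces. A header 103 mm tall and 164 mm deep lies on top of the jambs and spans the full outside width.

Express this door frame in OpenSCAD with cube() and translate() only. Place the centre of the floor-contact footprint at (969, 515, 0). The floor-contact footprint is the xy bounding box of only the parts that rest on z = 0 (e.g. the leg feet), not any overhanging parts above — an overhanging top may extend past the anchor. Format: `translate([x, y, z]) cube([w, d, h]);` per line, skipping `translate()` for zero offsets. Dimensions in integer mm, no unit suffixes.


translate([442, 433, 0]) cube([65, 164, 2087]);
translate([1431, 433, 0]) cube([65, 164, 2087]);
translate([442, 433, 2087]) cube([1054, 164, 103]);


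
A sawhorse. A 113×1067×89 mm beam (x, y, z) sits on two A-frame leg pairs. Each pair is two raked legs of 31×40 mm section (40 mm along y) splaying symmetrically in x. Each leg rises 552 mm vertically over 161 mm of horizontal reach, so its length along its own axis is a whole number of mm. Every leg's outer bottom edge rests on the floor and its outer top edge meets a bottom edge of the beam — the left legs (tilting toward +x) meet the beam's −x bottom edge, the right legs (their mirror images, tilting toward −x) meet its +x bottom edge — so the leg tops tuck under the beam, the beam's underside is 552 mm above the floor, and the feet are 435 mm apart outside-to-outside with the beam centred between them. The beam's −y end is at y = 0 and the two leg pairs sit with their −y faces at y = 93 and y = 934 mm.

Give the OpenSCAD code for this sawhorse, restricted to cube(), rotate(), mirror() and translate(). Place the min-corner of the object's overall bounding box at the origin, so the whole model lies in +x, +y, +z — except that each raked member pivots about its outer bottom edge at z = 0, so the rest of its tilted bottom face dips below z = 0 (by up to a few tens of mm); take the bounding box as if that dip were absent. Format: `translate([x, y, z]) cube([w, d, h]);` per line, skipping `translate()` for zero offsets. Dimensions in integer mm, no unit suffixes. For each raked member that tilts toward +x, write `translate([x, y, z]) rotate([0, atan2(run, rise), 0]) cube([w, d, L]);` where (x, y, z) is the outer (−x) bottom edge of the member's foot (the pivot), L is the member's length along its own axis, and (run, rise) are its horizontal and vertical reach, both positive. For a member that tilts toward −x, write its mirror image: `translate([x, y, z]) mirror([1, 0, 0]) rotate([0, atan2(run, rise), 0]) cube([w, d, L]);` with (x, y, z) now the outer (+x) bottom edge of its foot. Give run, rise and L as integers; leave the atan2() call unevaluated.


translate([161, 0, 552]) cube([113, 1067, 89]);
translate([0, 93, 0]) rotate([0, atan2(161, 552), 0]) cube([31, 40, 575]);
translate([435, 93, 0]) mirror([1, 0, 0]) rotate([0, atan2(161, 552), 0]) cube([31, 40, 575]);
translate([0, 934, 0]) rotate([0, atan2(161, 552), 0]) cube([31, 40, 575]);
translate([435, 934, 0]) mirror([1, 0, 0]) rotate([0, atan2(161, 552), 0]) cube([31, 40, 575]);
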